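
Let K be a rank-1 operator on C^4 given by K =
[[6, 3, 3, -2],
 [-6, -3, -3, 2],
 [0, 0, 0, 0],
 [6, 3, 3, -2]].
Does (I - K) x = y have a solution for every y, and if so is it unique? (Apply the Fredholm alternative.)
(I - K) is singular (det(I - K) = 0, i.e. 1 ∈ sigma(K)). (I - K) x = y is solvable iff y ⊥ ker((I - K)^*) = span{(6, 3, 3, -2)}, i.e. iff 6y_1 + 3y_2 + 3y_3 - 2y_4 = 0. When solvable, the solutions are x = y + c·(1, -1, 0, 1), c arbitrary (ker(I - K) = span{(1, -1, 0, 1)}, dimension 1).

K has rank 1, so it is an outer product K = u v^T: every row of K is a multiple of one row vector. Reading off the entries, u = (1, -1, 0, 1) and v = (6, 3, 3, -2) (row i of K equals u_i·v^T). A rank-one matrix u v^T satisfies K u = u (v·u) and kills the (3)-dimensional subspace v^⊥, so its characteristic polynomial is lambda^3 (lambda - v·u) with v·u = tr K = 1. Hence the eigenvalues of I - K are 1 (multiplicity 3) and 1 - (1) = 0, so det(I - K) = 0. (Direct check: I - K =
[[-5, -3, -3, 2],
 [6, 4, 3, -2],
 [0, 0, 1, 0],
 [-6, -3, -3, 3]]
has determinant 0.) So 1 is an eigenvalue of K and (I - K) is not invertible. The finite-dimensional Fredholm alternative says: either (I - K) is invertible, or ker(I - K) ≠ {0} and then range(I - K) = ker((I - K)^*)^⊥, with dim ker(I - K) = dim ker((I - K)^*). We are in the second case, so we need both kernels. Kernel of I - K: (I - K) u = u - u (v·u) = u - u = 0, so ker(I - K) = span{u} = span{(1, -1, 0, 1)} (it is exactly 1-dimensional because rank(I - K) = 3). Kernel of the adjoint: K is real, so (I - K)^* = I - K^T = I - v u^T, and (I - v u^T) v = v - v (u·v) = 0; hence ker((I - K)^*) = span{v} = span{(6, 3, 3, -2)}. Therefore (I - K) x = y is solvable iff <y, v> = 0, i.e. iff 6y_1 + 3y_2 + 3y_3 - 2y_4 = 0. When this holds, K y = u (v·y) = 0, so (I - K) y = y and x = y is a particular solution; the full solution set is the line x = y + c·u = y + c·(1, -1, 0, 1), c ∈ C.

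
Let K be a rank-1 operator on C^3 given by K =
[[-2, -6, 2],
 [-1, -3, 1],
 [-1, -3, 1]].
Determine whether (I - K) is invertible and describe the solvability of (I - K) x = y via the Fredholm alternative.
(I - K) is invertible (det(I - K) = 5 ≠ 0), so for every y in C^3 the equation (I - K) x = y has a unique solution.

K has rank 1, so it is an outer product K = u v^T: every row of K is a multiple of one row vector. Reading off the entries, u = (-2, -1, -1) and v = (1, 3, -1) (row i of K equals u_i·v^T). A rank-one matrix u v^T satisfies K u = u (v·u) and kills the (2)-dimensional subspace v^⊥, so its characteristic polynomial is lambda^2 (lambda - v·u) with v·u = tr K = -4. Hence the eigenvalues of I - K are 1 (multiplicity 2) and 1 - (-4) = 5, so det(I - K) = 5. (Direct check: I - K =
[[3, 6, -2],
 [1, 4, -1],
 [1, 3, 0]]
has determinant 5.) The finite-dimensional Fredholm alternative says: either (I - K) is invertible, or ker(I - K) ≠ {0} and then range(I - K) = ker((I - K)^*)^⊥, with dim ker(I - K) = dim ker((I - K)^*). Since det(I - K) ≠ 0, 1 is not an eigenvalue of K and ker(I - K) = {0}, so we are in the first case: for every y there is a unique x = (I - K)^(-1) y. Explicitly, by the Sherman–Morrison formula, (I - u v^T)^(-1) = I + u v^T/(1 - v·u), i.e. (I - K)^(-1) = I + K/(5).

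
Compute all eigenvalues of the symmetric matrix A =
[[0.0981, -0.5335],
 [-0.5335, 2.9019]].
sigma(A) ≈ {0, 3}

A is real symmetric, so its spectrum consists of real eigenvalues. Expanding the characteristic polynomial of the displayed matrix gives
  det(λ I - A) = p(λ) = λ^2 + (-3)λ + (0).
Solving p(λ) = 0 yields eigenvalues ≈ 0, 3. (A is shown rounded to 4 decimals, so these recover the underlying integer eigenvalues to within that precision.)
Verification: the trace of A = 3 equals the sum of eigenvalues 3, and det(A) ≈ 0.0001 matches the eigenvalue product 0.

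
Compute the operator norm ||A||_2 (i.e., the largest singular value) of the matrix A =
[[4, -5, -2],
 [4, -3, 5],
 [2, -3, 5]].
||A||_2 ≈ 9.8861 (= sqrt(largest eigenvalue of A^T A))

||A||_2 = sigma_max(A) = sqrt(lambda_max(A^T A)). Form the symmetric matrix M = A^T A =
[[36, -38, 22],
 [-38, 43, -20],
 [22, -20, 54]].
Its characteristic polynomial (trace, sum of principal 2x2 minors, determinant of M give the coefficients) is
  p(λ) = det(λ I - M) = λ^3 - 133λ^2 + 3486λ - 3844.
No integer candidate from the rational root theorem (±divisors of 3844) is a root, so the roots are irrational. The cubic discriminant is Δ = 41016906932 > 0, so there are three distinct real roots. p(1) = -490 and p(2) = 2604 have opposite signs, so a root lies in (1, 2); Newton's method refines it to λ ≈ 1.153. p(34) = 236 and p(35) = -1884 have opposite signs, so a root lies in (34, 35); Newton's method refines it to λ ≈ 34.1127. p(97) = -4426 and p(98) = 1644 have opposite signs, so a root lies in (97, 98); Newton's method refines it to λ ≈ 97.7343. Check (Vieta): the three roots sum to 133, matching tr M = 133.
So the eigenvalues of A^T A are ≈ 1.153, 34.1127, 97.7343 (all ≥ 0, as they must be for A^T A). The largest is λ_max ≈ 97.7343, hence ||A||_2 = sqrt(λ_max) ≈ 9.8861.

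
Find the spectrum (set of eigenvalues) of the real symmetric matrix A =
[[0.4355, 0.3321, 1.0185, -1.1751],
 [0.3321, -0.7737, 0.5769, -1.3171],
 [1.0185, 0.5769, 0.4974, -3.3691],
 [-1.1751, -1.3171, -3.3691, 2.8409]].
sigma(A) ≈ {-2, -1, 0, 6}

A is real symmetric, so its spectrum consists of real eigenvalues. Expanding the characteristic polynomial of the displayed matrix gives
  det(λ I - A) = p(λ) = λ^4 + (-3)λ^3 + (-16)λ^2 + (-12)λ + (0).
Solving p(λ) = 0 yields eigenvalues ≈ -2, -1, 0, 6. (A is shown rounded to 4 decimals, so these recover the underlying integer eigenvalues to within that precision.)
Verification: the trace of A = 3 equals the sum of eigenvalues 3, and det(A) ≈ 0.0001 matches the eigenvalue product 0.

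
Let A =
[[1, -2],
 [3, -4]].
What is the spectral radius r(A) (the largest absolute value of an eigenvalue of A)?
r(A) = 2

The eigenvalues of A are the roots of its characteristic polynomial. With M = A (coefficients from the trace and determinant):
  p(λ) = det(λ I - M) = λ^2 + 3λ + 2.
For λ^2 + 3λ + 2 the discriminant is 1. It is a perfect square (1^2), so the roots are rational: λ = (-3 ± 1)/2 = -1, -2.
Thus the eigenvalues (to 4 decimals) are -1 (modulus 1); -2 (modulus 2). The spectral radius is the largest modulus: r(A) = 2. (Cross-check: r(A) ≤ ||A||_2 ≈ 5.465; equality holds whenever A is normal, though it can also hold for some non-normal A.)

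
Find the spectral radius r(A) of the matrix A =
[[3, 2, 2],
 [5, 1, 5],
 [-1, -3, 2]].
r(A) ≈ 4.4944

The eigenvalues of A are the roots of its characteristic polynomial. With M = A (coefficients from the trace, the sum of principal 2x2 minors, and det A):
  p(λ) = det(λ I - M) = λ^3 - 6λ^2 + 18λ + 7.
No integer candidate from the rational root theorem (±divisors of 7) is a root, so the roots are irrational. The cubic discriminant is Δ = -20547 < 0, so there is one real root and a complex-conjugate pair. p(-1) = -18 and p(0) = 7 have opposite signs, so a root lies in (-1, 0); Newton's method refines it to λ ≈ -0.3465. Dividing out (λ - (-0.3465)) leaves approximately λ^2 - 6.3465λ + 20.1994. For λ^2 - 6.3465λ + 20.1994 the discriminant is -40.5188. It is negative, so the remaining roots are the complex-conjugate pair λ ≈ 3.1733 ± 3.1827i. Their product equals the constant term, so |λ|^2 ≈ 20.1994 and |λ| ≈ 4.4944.
Thus the eigenvalues (to 4 decimals) are -0.3465 (modulus 0.3465); 3.1733 ± 3.1827i (modulus 4.4944). The spectral radius is the largest modulus: r(A) ≈ 4.4944. (Cross-check: r(A) ≤ ||A||_2 ≈ 8.1188; equality holds whenever A is normal, though it can also hold for some non-normal A.)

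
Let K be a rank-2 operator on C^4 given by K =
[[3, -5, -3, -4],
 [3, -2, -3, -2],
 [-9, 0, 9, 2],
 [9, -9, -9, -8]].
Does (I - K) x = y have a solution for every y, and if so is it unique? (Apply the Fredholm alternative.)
(I - K) is invertible (det(I - K) = -54 ≠ 0), so for every y in C^4 the equation (I - K) x = y has a unique solution.

K has rank 2 and factors as K = U V^T = u1 v1^T + u2 v2^T with u1 = (1, 1, -3, 3), v1 = (3, -2, -3, -2), u2 = (-1, 0, -2, -1), v2 = (0, 3, 0, 2) (multiplying out reproduces the displayed K). The nonzero eigenvalues of U V^T coincide with those of the 2 x 2 matrix G = V^T U = [[v1·u1, v1·u2], [v2·u1, v2·u2]] = [[4, 5], [9, -2]], and by the Sylvester determinant identity det(I_4 - U V^T) = det(I_2 - V^T U) = det([[-3, -5], [-9, 3]]) = (-3)(3) - (-5)(-9) = -54. (Direct check: I - K =
[[-2, 5, 3, 4],
 [-3, 3, 3, 2],
 [9, 0, -8, -2],
 [-9, 9, 9, 9]]
has determinant -54.) The finite-dimensional Fredholm alternative says: either (I - K) is invertible, or ker(I - K) ≠ {0} and then range(I - K) = ker((I - K)^*)^⊥, with dim ker(I - K) = dim ker((I - K)^*). Since det(I - K) ≠ 0, 1 is not an eigenvalue of K and ker(I - K) = {0}, so we are in the first case: for every y there is a unique x = (I - K)^(-1) y. (Explicitly, by the Woodbury identity, (I - U V^T)^(-1) = I + U (I_2 - G)^(-1) V^T.)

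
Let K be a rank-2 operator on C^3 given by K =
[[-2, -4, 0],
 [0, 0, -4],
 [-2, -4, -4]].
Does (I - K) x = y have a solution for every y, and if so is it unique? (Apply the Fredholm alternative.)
(I - K) is invertible (det(I - K) = -1 ≠ 0), so for every y in C^3 the equation (I - K) x = y has a unique solution.

K has rank 2 and factors as K = U V^T = u1 v1^T + u2 v2^T with u1 = (1, -2, -1), v1 = (-1, -2, 1), u2 = (-1, -2, -3), v2 = (1, 2, 1) (multiplying out reproduces the displayed K). The nonzero eigenvalues of U V^T coincide with those of the 2 x 2 matrix G = V^T U = [[v1·u1, v1·u2], [v2·u1, v2·u2]] = [[2, 2], [-4, -8]], and by the Sylvester determinant identity det(I_3 - U V^T) = det(I_2 - V^T U) = det([[-1, -2], [4, 9]]) = (-1)(9) - (-2)(4) = -1. (Direct check: I - K =
[[3, 4, 0],
 [0, 1, 4],
 [2, 4, 5]]
has determinant -1.) The finite-dimensional Fredholm alternative says: either (I - K) is invertible, or ker(I - K) ≠ {0} and then range(I - K) = ker((I - K)^*)^⊥, with dim ker(I - K) = dim ker((I - K)^*). Since det(I - K) ≠ 0, 1 is not an eigenvalue of K and ker(I - K) = {0}, so we are in the first case: for every y there is a unique x = (I - K)^(-1) y. (Explicitly, by the Woodbury identity, (I - U V^T)^(-1) = I + U (I_2 - G)^(-1) V^T.)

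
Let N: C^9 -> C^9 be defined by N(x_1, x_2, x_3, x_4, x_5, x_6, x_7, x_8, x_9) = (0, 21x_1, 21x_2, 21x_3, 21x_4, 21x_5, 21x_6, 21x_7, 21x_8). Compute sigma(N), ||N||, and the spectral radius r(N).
sigma(N) = {0}; ||N|| = 21; r(N) = 0. (N is nilpotent with N^9 = 0.)

On C^9, N is a strictly lower-triangular matrix with 21 on the subdiagonal and zeros elsewhere, so its characteristic polynomial is lambda^9 and every eigenvalue is 0: sigma(N) = {0}. For the operator norm, N e_i = 21e_{i+1} for i = 1, ..., 8 and N e_9 = 0, so the singular values of N are 21 (with multiplicity 8) and 0; hence ||N|| = 21. The spectral radius r(N) = max|lambda| = 0. Note ||N|| > r(N) — characteristic of non-normal nilpotent operators. Indeed N^9 = 0.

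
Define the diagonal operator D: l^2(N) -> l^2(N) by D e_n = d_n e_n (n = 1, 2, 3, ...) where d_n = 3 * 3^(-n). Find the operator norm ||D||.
||D|| = 1 (attained at n = 1)

For D diagonal, ||D|| = sup_n |d_n|. The sequence d_n = 3 * 3^(-n) is positive and strictly decreasing (ratio 3^(-1) < 1), so the supremum is d_1 = 3/3 = 1. Hence ||D|| = 1.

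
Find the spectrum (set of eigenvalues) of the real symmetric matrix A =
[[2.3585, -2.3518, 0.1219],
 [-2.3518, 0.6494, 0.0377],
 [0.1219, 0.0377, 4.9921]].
sigma(A) ≈ {-1, 4, 5}

A is real symmetric, so its spectrum consists of real eigenvalues. Expanding the characteristic polynomial of the displayed matrix gives
  det(λ I - A) = p(λ) = λ^3 + (-8)λ^2 + (11)λ + (20).
Solving p(λ) = 0 yields eigenvalues ≈ -1, 4, 5. (A is shown rounded to 4 decimals, so these recover the underlying integer eigenvalues to within that precision.)
Verification: the trace of A = 8 equals the sum of eigenvalues 8, and det(A) ≈ -19.9998 matches the eigenvalue product -20.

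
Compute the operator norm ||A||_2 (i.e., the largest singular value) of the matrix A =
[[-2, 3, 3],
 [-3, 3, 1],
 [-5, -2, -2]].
||A||_2 ≈ 6.3476 (= sqrt(largest eigenvalue of A^T A))

||A||_2 = sigma_max(A) = sqrt(lambda_max(A^T A)). Form the symmetric matrix M = A^T A =
[[38, -5, 1],
 [-5, 22, 16],
 [1, 16, 14]].
Its characteristic polynomial (trace, sum of principal 2x2 minors, determinant of M give the coefficients) is
  p(λ) = det(λ I - M) = λ^3 - 74λ^2 + 1394λ - 1444.
No integer candidate from the rational root theorem (±divisors of 1444) is a root, so the roots are irrational. The cubic discriminant is Δ = 90034656 > 0, so there are three distinct real roots. p(1) = -123 and p(2) = 1056 have opposite signs, so a root lies in (1, 2); Newton's method refines it to λ ≈ 1.099. p(32) = 156 and p(33) = -91 have opposite signs, so a root lies in (32, 33); Newton's method refines it to λ ≈ 32.6088. p(40) = -84 and p(41) = 237 have opposite signs, so a root lies in (40, 41); Newton's method refines it to λ ≈ 40.2921. Check (Vieta): the three roots sum to 74, matching tr M = 74.
So the eigenvalues of A^T A are ≈ 1.099, 32.6088, 40.2921 (all ≥ 0, as they must be for A^T A). The largest is λ_max ≈ 40.2921, hence ||A||_2 = sqrt(λ_max) ≈ 6.3476.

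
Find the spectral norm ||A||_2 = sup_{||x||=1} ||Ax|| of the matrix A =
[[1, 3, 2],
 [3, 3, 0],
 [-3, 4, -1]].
||A||_2 ≈ 5.8434 (= sqrt(largest eigenvalue of A^T A))

||A||_2 = sigma_max(A) = sqrt(lambda_max(A^T A)). Form the symmetric matrix M = A^T A =
[[19, 0, 5],
 [0, 34, 2],
 [5, 2, 5]].
Its characteristic polynomial (trace, sum of principal 2x2 minors, determinant of M give the coefficients) is
  p(λ) = det(λ I - M) = λ^3 - 58λ^2 + 882λ - 2304.
No integer candidate from the rational root theorem (±divisors of 2304) is a root, so the roots are irrational. The cubic discriminant is Δ = 52482672 > 0, so there are three distinct real roots. p(3) = -153 and p(4) = 360 have opposite signs, so a root lies in (3, 4); Newton's method refines it to λ ≈ 3.2795. p(20) = 136 and p(21) = -99 have opposite signs, so a root lies in (20, 21); Newton's method refines it to λ ≈ 20.575. p(34) = -60 and p(35) = 391 have opposite signs, so a root lies in (34, 35); Newton's method refines it to λ ≈ 34.1455. Check (Vieta): the three roots sum to 58, matching tr M = 58.
So the eigenvalues of A^T A are ≈ 3.2795, 20.575, 34.1455 (all ≥ 0, as they must be for A^T A). The largest is λ_max ≈ 34.1455, hence ||A||_2 = sqrt(λ_max) ≈ 5.8434.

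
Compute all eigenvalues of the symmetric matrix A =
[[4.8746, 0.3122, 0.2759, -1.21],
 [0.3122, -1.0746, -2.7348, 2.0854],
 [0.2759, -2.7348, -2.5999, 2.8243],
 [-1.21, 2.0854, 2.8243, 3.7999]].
sigma(A) ≈ {-6, 1, 4, 6}

A is real symmetric, so its spectrum consists of real eigenvalues. Expanding the characteristic polynomial of the displayed matrix gives
  det(λ I - A) = p(λ) = λ^4 + (-5)λ^3 + (-32)λ^2 + (180)λ + (-144.0041).
Solving p(λ) = 0 yields eigenvalues ≈ -6, 1, 4, 6. (A is shown rounded to 4 decimals, so these recover the underlying integer eigenvalues to within that precision.)
Verification: the trace of A = 5 equals the sum of eigenvalues 5, and det(A) ≈ -144.0041 matches the eigenvalue product -144.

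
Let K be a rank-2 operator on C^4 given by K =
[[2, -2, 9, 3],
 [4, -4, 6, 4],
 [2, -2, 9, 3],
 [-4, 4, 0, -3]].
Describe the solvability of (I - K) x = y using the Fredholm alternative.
(I - K) is invertible (det(I - K) = -52 ≠ 0), so for every y in C^4 the equation (I - K) x = y has a unique solution.

K has rank 2 and factors as K = U V^T = u1 v1^T + u2 v2^T with u1 = (-2, -2, -2, 1), v1 = (-2, 2, -3, -2), u2 = (1, 0, 1, 1), v2 = (-2, 2, 3, -1) (multiplying out reproduces the displayed K). The nonzero eigenvalues of U V^T coincide with those of the 2 x 2 matrix G = V^T U = [[v1·u1, v1·u2], [v2·u1, v2·u2]] = [[4, -7], [-7, 0]], and by the Sylvester determinant identity det(I_4 - U V^T) = det(I_2 - V^T U) = det([[-3, 7], [7, 1]]) = (-3)(1) - (7)(7) = -52. (Direct check: I - K =
[[-1, 2, -9, -3],
 [-4, 5, -6, -4],
 [-2, 2, -8, -3],
 [4, -4, 0, 4]]
has determinant -52.) The finite-dimensional Fredholm alternative says: either (I - K) is invertible, or ker(I - K) ≠ {0} and then range(I - K) = ker((I - K)^*)^⊥, with dim ker(I - K) = dim ker((I - K)^*). Since det(I - K) ≠ 0, 1 is not an eigenvalue of K and ker(I - K) = {0}, so we are in the first case: for every y there is a unique x = (I - K)^(-1) y. (Explicitly, by the Woodbury identity, (I - U V^T)^(-1) = I + U (I_2 - G)^(-1) V^T.)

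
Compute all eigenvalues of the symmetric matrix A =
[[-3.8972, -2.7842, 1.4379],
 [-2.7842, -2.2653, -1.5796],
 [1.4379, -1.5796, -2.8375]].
sigma(A) ≈ {-6, -4, 1}

A is real symmetric, so its spectrum consists of real eigenvalues. Expanding the characteristic polynomial of the displayed matrix gives
  det(λ I - A) = p(λ) = λ^3 + (9)λ^2 + (14)λ + (-24).
Solving p(λ) = 0 yields eigenvalues ≈ -6, -4, 1. (A is shown rounded to 4 decimals, so these recover the underlying integer eigenvalues to within that precision.)
Verification: the trace of A = -9 equals the sum of eigenvalues -9, and det(A) ≈ 24.0005 matches the eigenvalue product 24.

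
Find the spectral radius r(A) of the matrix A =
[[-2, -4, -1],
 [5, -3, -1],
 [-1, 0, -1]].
r(A) ≈ 4.9622

The eigenvalues of A are the roots of its characteristic polynomial. With M = A (coefficients from the trace, the sum of principal 2x2 minors, and det A):
  p(λ) = det(λ I - M) = λ^3 + 6λ^2 + 30λ + 27.
No integer candidate from the rational root theorem (±divisors of 27) is a root, so the roots are irrational. The cubic discriminant is Δ = -31131 < 0, so there is one real root and a complex-conjugate pair. p(-2) = -17 and p(-1) = 2 have opposite signs, so a root lies in (-2, -1); Newton's method refines it to λ ≈ -1.0965. Dividing out (λ - (-1.0965)) leaves approximately λ^2 + 4.9035λ + 24.6232. For λ^2 + 4.9035λ + 24.6232 the discriminant is -74.4488. It is negative, so the remaining roots are the complex-conjugate pair λ ≈ -2.4517 ± 4.3142i. Their product equals the constant term, so |λ|^2 ≈ 24.6232 and |λ| ≈ 4.9622.
Thus the eigenvalues (to 4 decimals) are -1.0965 (modulus 1.0965); -2.4517 ± 4.3142i (modulus 4.9622). The spectral radius is the largest modulus: r(A) ≈ 4.9622. (Cross-check: r(A) ≤ ||A||_2 ≈ 5.9957; equality holds whenever A is normal, though it can also hold for some non-normal A.)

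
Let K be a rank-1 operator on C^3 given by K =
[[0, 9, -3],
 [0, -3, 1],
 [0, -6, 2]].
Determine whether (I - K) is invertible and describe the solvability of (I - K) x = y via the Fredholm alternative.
(I - K) is invertible (det(I - K) = 2 ≠ 0), so for every y in C^3 the equation (I - K) x = y has a unique solution.

K has rank 1, so it is an outer product K = u v^T: every row of K is a multiple of one row vector. Reading off the entries, u = (3, -1, -2) and v = (0, 3, -1) (row i of K equals u_i·v^T). A rank-one matrix u v^T satisfies K u = u (v·u) and kills the (2)-dimensional subspace v^⊥, so its characteristic polynomial is lambda^2 (lambda - v·u) with v·u = tr K = -1. Hence the eigenvalues of I - K are 1 (multiplicity 2) and 1 - (-1) = 2, so det(I - K) = 2. (Direct check: I - K =
[[1, -9, 3],
 [0, 4, -1],
 [0, 6, -1]]
has determinant 2.) The finite-dimensional Fredholm alternative says: either (I - K) is invertible, or ker(I - K) ≠ {0} and then range(I - K) = ker((I - K)^*)^⊥, with dim ker(I - K) = dim ker((I - K)^*). Since det(I - K) ≠ 0, 1 is not an eigenvalue of K and ker(I - K) = {0}, so we are in the first case: for every y there is a unique x = (I - K)^(-1) y. Explicitly, by the Sherman–Morrison formula, (I - u v^T)^(-1) = I + u v^T/(1 - v·u), i.e. (I - K)^(-1) = I + K/(2).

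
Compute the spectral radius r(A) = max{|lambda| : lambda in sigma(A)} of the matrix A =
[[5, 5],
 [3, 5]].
r(A) = (10 + sqrt(60))/2 ≈ 8.873

The eigenvalues of A are the roots of its characteristic polynomial. With M = A (coefficients from the trace and determinant):
  p(λ) = det(λ I - M) = λ^2 - 10λ + 10.
For λ^2 - 10λ + 10 the discriminant is 60. It is nonnegative but not a perfect square, so the roots are real and irrational: λ = (10 ± sqrt(60))/2 ≈ 8.873, 1.127.
Thus the eigenvalues (to 4 decimals) are 8.873 (modulus 8.873); 1.127 (modulus 1.127). The spectral radius is the largest modulus: r(A) = (10 + sqrt(60))/2 ≈ 8.873. (Cross-check: r(A) ≤ ||A||_2 ≈ 9.099; equality holds whenever A is normal, though it can also hold for some non-normal A.)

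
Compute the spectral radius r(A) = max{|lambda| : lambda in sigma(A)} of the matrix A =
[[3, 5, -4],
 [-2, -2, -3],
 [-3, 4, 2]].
r(A) ≈ 6.0128

The eigenvalues of A are the roots of its characteristic polynomial. With M = A (coefficients from the trace, the sum of principal 2x2 minors, and det A):
  p(λ) = det(λ I - M) = λ^3 - 3λ^2 + 6λ - 145.
No integer candidate from the rational root theorem (±divisors of 145) is a root, so the roots are irrational. The cubic discriminant is Δ = -536895 < 0, so there is one real root and a complex-conjugate pair. p(6) = -1 and p(7) = 93 have opposite signs, so a root lies in (6, 7); Newton's method refines it to λ ≈ 6.0128. Dividing out (λ - (6.0128)) leaves approximately λ^2 + 3.0128λ + 24.1153. For λ^2 + 3.0128λ + 24.1153 the discriminant is -87.3842. It is negative, so the remaining roots are the complex-conjugate pair λ ≈ -1.5064 ± 4.674i. Their product equals the constant term, so |λ|^2 ≈ 24.1153 and |λ| ≈ 4.9107.
Thus the eigenvalues (to 4 decimals) are 6.0128 (modulus 6.0128); -1.5064 ± 4.674i (modulus 4.9107). The spectral radius is the largest modulus: r(A) ≈ 6.0128. (Cross-check: r(A) ≤ ||A||_2 ≈ 7.1574; equality holds whenever A is normal, though it can also hold for some non-normal A.)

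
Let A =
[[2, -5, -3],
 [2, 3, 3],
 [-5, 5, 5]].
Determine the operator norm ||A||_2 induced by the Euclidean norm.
||A||_2 ≈ 10.8588 (= sqrt(largest eigenvalue of A^T A))

||A||_2 = sigma_max(A) = sqrt(lambda_max(A^T A)). Form the symmetric matrix M = A^T A =
[[33, -29, -25],
 [-29, 59, 49],
 [-25, 49, 43]].
Its characteristic polynomial (trace, sum of principal 2x2 minors, determinant of M give the coefficients) is
  p(λ) = det(λ I - M) = λ^3 - 135λ^2 + 2036λ - 2500.
No integer candidate from the rational root theorem (±divisors of 2500) is a root, so the roots are irrational. The cubic discriminant is Δ = 29384928976 > 0, so there are three distinct real roots. p(1) = -598 and p(2) = 1040 have opposite signs, so a root lies in (1, 2); Newton's method refines it to λ ≈ 1.347. p(15) = 1040 and p(16) = -388 have opposite signs, so a root lies in (15, 16); Newton's method refines it to λ ≈ 15.7402. p(117) = -10690 and p(118) = 1040 have opposite signs, so a root lies in (117, 118); Newton's method refines it to λ ≈ 117.9128. Check (Vieta): the three roots sum to 135, matching tr M = 135.
So the eigenvalues of A^T A are ≈ 1.347, 15.7402, 117.9128 (all ≥ 0, as they must be for A^T A). The largest is λ_max ≈ 117.9128, hence ||A||_2 = sqrt(λ_max) ≈ 10.8588.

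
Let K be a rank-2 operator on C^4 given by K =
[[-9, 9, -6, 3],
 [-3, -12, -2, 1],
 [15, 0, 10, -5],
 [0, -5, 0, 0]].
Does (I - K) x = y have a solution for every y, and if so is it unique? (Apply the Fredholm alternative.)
(I - K) is invertible (det(I - K) = 32 ≠ 0), so for every y in C^4 the equation (I - K) x = y has a unique solution.

K has rank 2 and factors as K = U V^T = u1 v1^T + u2 v2^T with u1 = (-3, 2, 2, 1), v1 = (3, -3, 2, -1), u2 = (0, -3, 3, -1), v2 = (3, 2, 2, -1) (multiplying out reproduces the displayed K). The nonzero eigenvalues of U V^T coincide with those of the 2 x 2 matrix G = V^T U = [[v1·u1, v1·u2], [v2·u1, v2·u2]] = [[-12, 16], [-2, 1]], and by the Sylvester determinant identity det(I_4 - U V^T) = det(I_2 - V^T U) = det([[13, -16], [2, 0]]) = (13)(0) - (-16)(2) = 32. (Direct check: I - K =
[[10, -9, 6, -3],
 [3, 13, 2, -1],
 [-15, 0, -9, 5],
 [0, 5, 0, 1]]
has determinant 32.) The finite-dimensional Fredholm alternative says: either (I - K) is invertible, or ker(I - K) ≠ {0} and then range(I - K) = ker((I - K)^*)^⊥, with dim ker(I - K) = dim ker((I - K)^*). Since det(I - K) ≠ 0, 1 is not an eigenvalue of K and ker(I - K) = {0}, so we are in the first case: for every y there is a unique x = (I - K)^(-1) y. (Explicitly, by the Woodbury identity, (I - U V^T)^(-1) = I + U (I_2 - G)^(-1) V^T.)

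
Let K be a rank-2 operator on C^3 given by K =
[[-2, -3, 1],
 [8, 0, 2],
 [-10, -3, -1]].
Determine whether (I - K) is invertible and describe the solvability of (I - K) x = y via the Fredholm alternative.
(I - K) is invertible (det(I - K) = 46 ≠ 0), so for every y in C^3 the equation (I - K) x = y has a unique solution.

K has rank 2 and factors as K = U V^T = u1 v1^T + u2 v2^T with u1 = (1, -1, 2), v1 = (-2, -3, 1), u2 = (0, -3, 3), v2 = (-2, 1, -1) (multiplying out reproduces the displayed K). The nonzero eigenvalues of U V^T coincide with those of the 2 x 2 matrix G = V^T U = [[v1·u1, v1·u2], [v2·u1, v2·u2]] = [[3, 12], [-5, -6]], and by the Sylvester determinant identity det(I_3 - U V^T) = det(I_2 - V^T U) = det([[-2, -12], [5, 7]]) = (-2)(7) - (-12)(5) = 46. (Direct check: I - K =
[[3, 3, -1],
 [-8, 1, -2],
 [10, 3, 2]]
has determinant 46.) The finite-dimensional Fredholm alternative says: either (I - K) is invertible, or ker(I - K) ≠ {0} and then range(I - K) = ker((I - K)^*)^⊥, with dim ker(I - K) = dim ker((I - K)^*). Since det(I - K) ≠ 0, 1 is not an eigenvalue of K and ker(I - K) = {0}, so we are in the first case: for every y there is a unique x = (I - K)^(-1) y. (Explicitly, by the Woodbury identity, (I - U V^T)^(-1) = I + U (I_2 - G)^(-1) V^T.)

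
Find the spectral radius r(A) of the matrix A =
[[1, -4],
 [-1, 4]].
r(A) = 5

The eigenvalues of A are the roots of its characteristic polynomial. With M = A (coefficients from the trace and determinant):
  p(λ) = det(λ I - M) = λ^2 - 5λ.
For λ^2 - 5λ the discriminant is 25. It is a perfect square (5^2), so the roots are rational: λ = (5 ± 5)/2 = 5, 0.
Thus the eigenvalues (to 4 decimals) are 5 (modulus 5); 0 (modulus 0). The spectral radius is the largest modulus: r(A) = 5. (Cross-check: r(A) ≤ ||A||_2 ≈ 5.831; equality holds whenever A is normal, though it can also hold for some non-normal A.)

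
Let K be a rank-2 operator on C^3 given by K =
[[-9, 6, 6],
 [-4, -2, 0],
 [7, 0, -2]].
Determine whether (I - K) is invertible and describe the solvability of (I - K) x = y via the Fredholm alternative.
(I - K) is invertible (det(I - K) = 36 ≠ 0), so for every y in C^3 the equation (I - K) x = y has a unique solution.

K has rank 2 and factors as K = U V^T = u1 v1^T + u2 v2^T with u1 = (3, 2, -3), v1 = (-3, 2, 2), u2 = (0, -2, 2), v2 = (-1, 3, 2) (multiplying out reproduces the displayed K). The nonzero eigenvalues of U V^T coincide with those of the 2 x 2 matrix G = V^T U = [[v1·u1, v1·u2], [v2·u1, v2·u2]] = [[-11, 0], [-3, -2]], and by the Sylvester determinant identity det(I_3 - U V^T) = det(I_2 - V^T U) = det([[12, 0], [3, 3]]) = (12)(3) - (0)(3) = 36. (Direct check: I - K =
[[10, -6, -6],
 [4, 3, 0],
 [-7, 0, 3]]
has determinant 36.) The finite-dimensional Fredholm alternative says: either (I - K) is invertible, or ker(I - K) ≠ {0} and then range(I - K) = ker((I - K)^*)^⊥, with dim ker(I - K) = dim ker((I - K)^*). Since det(I - K) ≠ 0, 1 is not an eigenvalue of K and ker(I - K) = {0}, so we are in the first case: for every y there is a unique x = (I - K)^(-1) y. (Explicitly, by the Woodbury identity, (I - U V^T)^(-1) = I + U (I_2 - G)^(-1) V^T.)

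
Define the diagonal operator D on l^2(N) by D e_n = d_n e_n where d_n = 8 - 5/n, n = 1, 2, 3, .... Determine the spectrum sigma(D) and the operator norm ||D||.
sigma(D) = {8 - 5/n : n ≥ 1} ∪ {8}; ||D|| = 8

A bounded diagonal operator on l^2 with diagonal entries d_n has spectrum equal to the closure of {d_n : n ≥ 1}: every d_n is an eigenvalue (with eigenvector e_n), so {d_n} ⊂ sigma(D); the spectrum is closed, so its closure is too; and for lambda not in the closure, (D - lambda I) has bounded inverse (the diagonal entries 1/(d_n - lambda) are bounded). For our sequence d_n = 8 - 5/n, n = 1, 2, 3, ...:
  - {d_n} = {8 - 5/n : n ≥ 1}; the only limit point is 8
  - closure = {8 - 5/n : n ≥ 1} ∪ {8}
For the norm: a diagonal operator has ||D|| = sup_n |d_n|. Here d_n = 8 - 5/n increases monotonically from d_1 = 3 toward 8, with all terms in [3, 8); so sup_n |d_n| = 8 (the supremum is the limit, not attained). So ||D|| = 8.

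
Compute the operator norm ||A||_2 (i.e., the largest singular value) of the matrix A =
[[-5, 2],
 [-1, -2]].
||A||_2 = sqrt((34 + sqrt(580))/2) ≈ 5.389 (= sqrt(largest eigenvalue of A^T A))

||A||_2 = sigma_max(A) = sqrt(lambda_max(A^T A)). Form the symmetric matrix M = A^T A =
[[26, -8],
 [-8, 8]].
Its characteristic polynomial (trace, determinant of M give the coefficients) is
  p(λ) = det(λ I - M) = λ^2 - 34λ + 144.
For λ^2 - 34λ + 144 the discriminant is 580. It is nonnegative but not a perfect square, so the roots are real and irrational: λ = (34 ± sqrt(580))/2 ≈ 29.0416, 4.9584.
So the eigenvalues of A^T A are ≈ 4.9584, 29.0416 (all ≥ 0, as they must be for A^T A). The largest is λ_max = (34 + sqrt(580))/2 ≈ 29.0416, hence ||A||_2 = sqrt(λ_max) = sqrt((34 + sqrt(580))/2) ≈ 5.389.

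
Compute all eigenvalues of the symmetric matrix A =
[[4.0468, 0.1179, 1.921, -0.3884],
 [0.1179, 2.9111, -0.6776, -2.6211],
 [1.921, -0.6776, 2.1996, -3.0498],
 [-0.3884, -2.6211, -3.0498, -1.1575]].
sigma(A) ≈ {-4, 2, 4, 6}

A is real symmetric, so its spectrum consists of real eigenvalues. Expanding the characteristic polynomial of the displayed matrix gives
  det(λ I - A) = p(λ) = λ^4 + (-8)λ^3 + (-4)λ^2 + (128.002)λ + (-192.0064).
Solving p(λ) = 0 yields eigenvalues ≈ -4, 2, 4, 6. (A is shown rounded to 4 decimals, so these recover the underlying integer eigenvalues to within that precision.)
Verification: the trace of A = 8 equals the sum of eigenvalues 8, and det(A) ≈ -192.0064 matches the eigenvalue product -192.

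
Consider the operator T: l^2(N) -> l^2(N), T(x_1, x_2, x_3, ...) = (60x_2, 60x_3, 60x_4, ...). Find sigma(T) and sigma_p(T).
sigma(T) = closed disk {z in C : |z| ≤ 60}; sigma_p(T) = open disk {z in C : |z| < 60}

Note T = 60·V where V is the unit left shift (V x)_k = x_{k+1}; so sigma(T) = 60·sigma(V) and ||T|| = 60||V||. ||T x||^2 = 3600sum_{k≥2} |x_k|^2 ≤ 3600||x||^2, with equality on {x : x_1 = 0}, so ||T|| = 60. For any lambda with |lambda| < 60, set r = lambda/60 (|r| < 1); the vector x = (1, r, r^2, ...) is in l^2 and satisfies T x = 60(r, r^2, ...) = lambda x, so lambda is an eigenvalue. On the boundary |lambda| = 60 the geometric series diverges, so no l^2 eigenvector exists, but these lambda lie in the approximate point spectrum. Hence sigma(T) is the closed disk of radius 60 and sigma_p(T) is the open disk.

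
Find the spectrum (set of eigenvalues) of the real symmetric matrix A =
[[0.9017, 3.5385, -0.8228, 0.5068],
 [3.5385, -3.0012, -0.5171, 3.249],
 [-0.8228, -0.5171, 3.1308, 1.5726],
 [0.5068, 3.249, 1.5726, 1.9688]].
sigma(A) ≈ {-6, 0, 4, 5}

A is real symmetric, so its spectrum consists of real eigenvalues. Expanding the characteristic polynomial of the displayed matrix gives
  det(λ I - A) = p(λ) = λ^4 + (-3)λ^3 + (-34)λ^2 + (120.002)λ + (0.0026).
Solving p(λ) = 0 yields eigenvalues ≈ -6, 0, 4, 5. (A is shown rounded to 4 decimals, so these recover the underlying integer eigenvalues to within that precision.)
Verification: the trace of A = 3 equals the sum of eigenvalues 3, and det(A) ≈ 0.0026 matches the eigenvalue product 0.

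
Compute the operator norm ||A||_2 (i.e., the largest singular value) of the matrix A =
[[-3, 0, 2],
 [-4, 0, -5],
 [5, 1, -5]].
||A||_2 ≈ 7.998 (= sqrt(largest eigenvalue of A^T A))

||A||_2 = sigma_max(A) = sqrt(lambda_max(A^T A)). Form the symmetric matrix M = A^T A =
[[50, 5, -11],
 [5, 1, -5],
 [-11, -5, 54]].
Its characteristic polynomial (trace, sum of principal 2x2 minors, determinant of M give the coefficients) is
  p(λ) = det(λ I - M) = λ^3 - 105λ^2 + 2633λ - 529.
No integer candidate from the rational root theorem (±divisors of 529) is a root, so the roots are irrational. The cubic discriminant is Δ = 3593225200 > 0, so there are three distinct real roots. p(0) = -529 and p(1) = 2000 have opposite signs, so a root lies in (0, 1); Newton's method refines it to λ ≈ 0.2025. p(40) = 791 and p(41) = -160 have opposite signs, so a root lies in (40, 41); Newton's method refines it to λ ≈ 40.8293. p(63) = -1348 and p(64) = 47 have opposite signs, so a root lies in (63, 64); Newton's method refines it to λ ≈ 63.9682. Check (Vieta): the three roots sum to 105, matching tr M = 105.
So the eigenvalues of A^T A are ≈ 0.2025, 40.8293, 63.9682 (all ≥ 0, as they must be for A^T A). The largest is λ_max ≈ 63.9682, hence ||A||_2 = sqrt(λ_max) ≈ 7.998.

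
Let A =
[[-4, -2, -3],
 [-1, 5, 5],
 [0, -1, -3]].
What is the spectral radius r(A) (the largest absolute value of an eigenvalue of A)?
r(A) ≈ 4.5233

The eigenvalues of A are the roots of its characteristic polynomial. With M = A (coefficients from the trace, the sum of principal 2x2 minors, and det A):
  p(λ) = det(λ I - M) = λ^3 + 2λ^2 - 20λ - 43.
No integer candidate from the rational root theorem (±divisors of 43) is a root, so the roots are irrational. The cubic discriminant is Δ = 16013 > 0, so there are three distinct real roots. p(-5) = -18 and p(-4) = 5 have opposite signs, so a root lies in (-5, -4); Newton's method refines it to λ ≈ -4.3255. p(-3) = 8 and p(-2) = -3 have opposite signs, so a root lies in (-3, -2); Newton's method refines it to λ ≈ -2.1978. p(4) = -27 and p(5) = 32 have opposite signs, so a root lies in (4, 5); Newton's method refines it to λ ≈ 4.5233. Check (Vieta): the three roots sum to -2, matching tr M = -2.
Thus the eigenvalues (to 4 decimals) are -4.3255 (modulus 4.3255); -2.1978 (modulus 2.1978); 4.5233 (modulus 4.5233). The spectral radius is the largest modulus: r(A) ≈ 4.5233. (Cross-check: r(A) ≤ ||A||_2 ≈ 8.4903; equality holds whenever A is normal, though it can also hold for some non-normal A.)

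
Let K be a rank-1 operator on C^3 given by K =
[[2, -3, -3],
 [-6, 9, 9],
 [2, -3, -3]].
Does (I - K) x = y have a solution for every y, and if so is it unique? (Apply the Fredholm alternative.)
(I - K) is invertible (det(I - K) = -7 ≠ 0), so for every y in C^3 the equation (I - K) x = y has a unique solution.

K has rank 1, so it is an outer product K = u v^T: every row of K is a multiple of one row vector. Reading off the entries, u = (-1, 3, -1) and v = (-2, 3, 3) (row i of K equals u_i·v^T). A rank-one matrix u v^T satisfies K u = u (v·u) and kills the (2)-dimensional subspace v^⊥, so its characteristic polynomial is lambda^2 (lambda - v·u) with v·u = tr K = 8. Hence the eigenvalues of I - K are 1 (multiplicity 2) and 1 - (8) = -7, so det(I - K) = -7. (Direct check: I - K =
[[-1, 3, 3],
 [6, -8, -9],
 [-2, 3, 4]]
has determinant -7.) The finite-dimensional Fredholm alternative says: either (I - K) is invertible, or ker(I - K) ≠ {0} and then range(I - K) = ker((I - K)^*)^⊥, with dim ker(I - K) = dim ker((I - K)^*). Since det(I - K) ≠ 0, 1 is not an eigenvalue of K and ker(I - K) = {0}, so we are in the first case: for every y there is a unique x = (I - K)^(-1) y. Explicitly, by the Sherman–Morrison formula, (I - u v^T)^(-1) = I + u v^T/(1 - v·u), i.e. (I - K)^(-1) = I + K/(-7).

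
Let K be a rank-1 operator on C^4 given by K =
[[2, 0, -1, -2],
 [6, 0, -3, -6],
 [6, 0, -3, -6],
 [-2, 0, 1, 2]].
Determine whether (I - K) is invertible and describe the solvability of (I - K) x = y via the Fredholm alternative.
(I - K) is singular (det(I - K) = 0, i.e. 1 ∈ sigma(K)). (I - K) x = y is solvable iff y ⊥ ker((I - K)^*) = span{(2, 0, -1, -2)}, i.e. iff 2y_1 - y_3 - 2y_4 = 0. When solvable, the solutions are x = y + c·(1, 3, 3, -1), c arbitrary (ker(I - K) = span{(1, 3, 3, -1)}, dimension 1).

K has rank 1, so it is an outer product K = u v^T: every row of K is a multiple of one row vector. Reading off the entries, u = (1, 3, 3, -1) and v = (2, 0, -1, -2) (row i of K equals u_i·v^T). A rank-one matrix u v^T satisfies K u = u (v·u) and kills the (3)-dimensional subspace v^⊥, so its characteristic polynomial is lambda^3 (lambda - v·u) with v·u = tr K = 1. Hence the eigenvalues of I - K are 1 (multiplicity 3) and 1 - (1) = 0, so det(I - K) = 0. (Direct check: I - K =
[[-1, 0, 1, 2],
 [-6, 1, 3, 6],
 [-6, 0, 4, 6],
 [2, 0, -1, -1]]
has determinant 0.) So 1 is an eigenvalue of K and (I - K) is not invertible. The finite-dimensional Fredholm alternative says: either (I - K) is invertible, or ker(I - K) ≠ {0} and then range(I - K) = ker((I - K)^*)^⊥, with dim ker(I - K) = dim ker((I - K)^*). We are in the second case, so we need both kernels. Kernel of I - K: (I - K) u = u - u (v·u) = u - u = 0, so ker(I - K) = span{u} = span{(1, 3, 3, -1)} (it is exactly 1-dimensional because rank(I - K) = 3). Kernel of the adjoint: K is real, so (I - K)^* = I - K^T = I - v u^T, and (I - v u^T) v = v - v (u·v) = 0; hence ker((I - K)^*) = span{v} = span{(2, 0, -1, -2)}. Therefore (I - K) x = y is solvable iff <y, v> = 0, i.e. iff 2y_1 - y_3 - 2y_4 = 0. When this holds, K y = u (v·y) = 0, so (I - K) y = y and x = y is a particular solution; the full solution set is the line x = y + c·u = y + c·(1, 3, 3, -1), c ∈ C.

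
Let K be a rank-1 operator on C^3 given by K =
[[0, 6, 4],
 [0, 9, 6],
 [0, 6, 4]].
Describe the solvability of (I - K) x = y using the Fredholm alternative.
(I - K) is invertible (det(I - K) = -12 ≠ 0), so for every y in C^3 the equation (I - K) x = y has a unique solution.

K has rank 1, so it is an outer product K = u v^T: every row of K is a multiple of one row vector. Reading off the entries, u = (2, 3, 2) and v = (0, 3, 2) (row i of K equals u_i·v^T). A rank-one matrix u v^T satisfies K u = u (v·u) and kills the (2)-dimensional subspace v^⊥, so its characteristic polynomial is lambda^2 (lambda - v·u) with v·u = tr K = 13. Hence the eigenvalues of I - K are 1 (multiplicity 2) and 1 - (13) = -12, so det(I - K) = -12. (Direct check: I - K =
[[1, -6, -4],
 [0, -8, -6],
 [0, -6, -3]]
has determinant -12.) The finite-dimensional Fredholm alternative says: either (I - K) is invertible, or ker(I - K) ≠ {0} and then range(I - K) = ker((I - K)^*)^⊥, with dim ker(I - K) = dim ker((I - K)^*). Since det(I - K) ≠ 0, 1 is not an eigenvalue of K and ker(I - K) = {0}, so we are in the first case: for every y there is a unique x = (I - K)^(-1) y. Explicitly, by the Sherman–Morrison formula, (I - u v^T)^(-1) = I + u v^T/(1 - v·u), i.e. (I - K)^(-1) = I + K/(-12).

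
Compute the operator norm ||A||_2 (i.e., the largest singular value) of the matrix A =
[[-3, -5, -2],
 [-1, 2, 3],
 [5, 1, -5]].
||A||_2 ≈ 7.7107 (= sqrt(largest eigenvalue of A^T A))

||A||_2 = sigma_max(A) = sqrt(lambda_max(A^T A)). Form the symmetric matrix M = A^T A =
[[35, 18, -22],
 [18, 30, 11],
 [-22, 11, 38]].
Its characteristic polynomial (trace, sum of principal 2x2 minors, determinant of M give the coefficients) is
  p(λ) = det(λ I - M) = λ^3 - 103λ^2 + 2591λ - 121.
No integer candidate from the rational root theorem (±divisors of 121) is a root, so the roots are irrational. The cubic discriminant is Δ = 1696728064 > 0, so there are three distinct real roots. p(0) = -121 and p(1) = 2368 have opposite signs, so a root lies in (0, 1); Newton's method refines it to λ ≈ 0.0468. p(43) = 352 and p(44) = -341 have opposite signs, so a root lies in (43, 44); Newton's method refines it to λ ≈ 43.498. p(59) = -416 and p(60) = 539 have opposite signs, so a root lies in (59, 60); Newton's method refines it to λ ≈ 59.4552. Check (Vieta): the three roots sum to 103, matching tr M = 103.
So the eigenvalues of A^T A are ≈ 0.0468, 43.498, 59.4552 (all ≥ 0, as they must be for A^T A). The largest is λ_max ≈ 59.4552, hence ||A||_2 = sqrt(λ_max) ≈ 7.7107.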